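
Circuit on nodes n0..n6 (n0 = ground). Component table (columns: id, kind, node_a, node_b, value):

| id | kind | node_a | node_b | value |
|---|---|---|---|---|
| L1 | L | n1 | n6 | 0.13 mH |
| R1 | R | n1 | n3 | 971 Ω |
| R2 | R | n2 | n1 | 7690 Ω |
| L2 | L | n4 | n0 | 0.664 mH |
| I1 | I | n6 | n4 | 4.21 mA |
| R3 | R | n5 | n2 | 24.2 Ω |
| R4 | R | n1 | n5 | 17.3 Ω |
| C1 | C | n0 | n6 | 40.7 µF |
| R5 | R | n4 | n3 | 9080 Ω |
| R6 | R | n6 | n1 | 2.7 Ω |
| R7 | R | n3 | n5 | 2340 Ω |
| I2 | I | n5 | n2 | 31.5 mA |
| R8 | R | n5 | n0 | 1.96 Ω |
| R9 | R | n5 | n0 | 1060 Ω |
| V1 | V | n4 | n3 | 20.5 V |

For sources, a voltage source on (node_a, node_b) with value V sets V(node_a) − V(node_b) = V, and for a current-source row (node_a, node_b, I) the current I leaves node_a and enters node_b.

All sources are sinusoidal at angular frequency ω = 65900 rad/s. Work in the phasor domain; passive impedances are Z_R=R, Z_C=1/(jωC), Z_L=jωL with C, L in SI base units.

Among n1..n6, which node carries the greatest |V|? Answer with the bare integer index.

3

Apply KCL at each of the 6 non-ground nodes and solve the resulting linear system.
Node n1: branches {L1, R1, R2, R4, R6} → V_1 = -0.04800-0.001992j
Node n2: branches {R2, R3, I2} → V_2 = 0.7395+0.0009010j
Node n3: branches {R1, R5, R7, V1} → V_3 = -20.41+1.483j
Node n4: branches {L2, I1, R5, V1} → V_4 = 0.09462+1.483j
Node n5: branches {R3, R4, R7, I2, R8, R9} → V_5 = -0.02037+0.0009101j
Node n6: branches {L1, I1, C1, R6} → V_6 = 0.0006328+0.008753j
Source currents: i(V1)=-0.03193+0.002162j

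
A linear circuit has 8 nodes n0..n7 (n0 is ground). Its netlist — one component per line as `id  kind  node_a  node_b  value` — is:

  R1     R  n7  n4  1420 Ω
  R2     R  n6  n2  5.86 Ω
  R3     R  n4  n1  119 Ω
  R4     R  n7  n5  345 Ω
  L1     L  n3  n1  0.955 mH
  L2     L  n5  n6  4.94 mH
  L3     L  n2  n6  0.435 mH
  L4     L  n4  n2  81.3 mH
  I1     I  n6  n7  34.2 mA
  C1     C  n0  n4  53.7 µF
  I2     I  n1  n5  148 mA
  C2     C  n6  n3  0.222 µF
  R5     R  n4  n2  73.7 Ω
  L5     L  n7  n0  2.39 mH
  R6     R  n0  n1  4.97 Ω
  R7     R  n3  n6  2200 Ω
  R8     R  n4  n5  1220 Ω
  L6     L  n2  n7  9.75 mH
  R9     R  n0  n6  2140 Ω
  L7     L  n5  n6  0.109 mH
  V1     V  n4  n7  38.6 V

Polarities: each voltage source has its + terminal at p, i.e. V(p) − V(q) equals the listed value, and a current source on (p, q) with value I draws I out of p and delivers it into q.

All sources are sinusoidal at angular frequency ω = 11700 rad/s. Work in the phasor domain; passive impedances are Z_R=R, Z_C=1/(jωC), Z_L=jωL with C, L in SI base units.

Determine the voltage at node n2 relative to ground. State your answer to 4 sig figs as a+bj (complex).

-8.608+15.86j V

MNA unknowns: 7 node voltages V₁..V_7 plus 1 source current (V1)
R1: Y=0.0007042+0.000j on G[7,4]
R2: Y=0.1706+0.000j on G[6,2]
R3: Y=0.008403+0.000j on G[4,1]
R4: Y=0.002899+0.000j on G[7,5]
L1: Y=0.000-0.08950j on G[3,1]
L2: Y=0.000-0.01730j on G[5,6]
L3: Y=0.000-0.1965j on G[2,6]
L4: Y=0.000-0.001051j on G[4,2]
I1: z[6]−=0.0342, z[7]+=0.0342
C1: Y=0.000+0.6283j on G[0,4]
I2: z[1]−=0.148, z[5]+=0.148
C2: Y=0.000+0.002597j on G[6,3]
R5: Y=0.01357+0.000j on G[4,2]
L5: Y=0.000-0.03576j on G[7,0]
R6: Y=0.2012+0.000j on G[0,1]
R7: Y=0.0004545+0.000j on G[3,6]
R8: Y=0.0008197+0.000j on G[4,5]
L6: Y=0.000-0.008766j on G[2,7]
R9: Y=0.0004673+0.000j on G[0,6]
L7: Y=0.000-0.7841j on G[5,6]
V1: row V4−V7=38.6, i_V1 at 4,7
solve → V1=-1.020-0.06963j, V2=-8.608+15.86j, V3=-0.8897-0.5864j, V4=-2.319-0.3528j, V5=-8.182+16.00j, V6=-8.258+15.93j, V7=-40.92-0.3528j
aux → i_V1=-0.3110+1.699j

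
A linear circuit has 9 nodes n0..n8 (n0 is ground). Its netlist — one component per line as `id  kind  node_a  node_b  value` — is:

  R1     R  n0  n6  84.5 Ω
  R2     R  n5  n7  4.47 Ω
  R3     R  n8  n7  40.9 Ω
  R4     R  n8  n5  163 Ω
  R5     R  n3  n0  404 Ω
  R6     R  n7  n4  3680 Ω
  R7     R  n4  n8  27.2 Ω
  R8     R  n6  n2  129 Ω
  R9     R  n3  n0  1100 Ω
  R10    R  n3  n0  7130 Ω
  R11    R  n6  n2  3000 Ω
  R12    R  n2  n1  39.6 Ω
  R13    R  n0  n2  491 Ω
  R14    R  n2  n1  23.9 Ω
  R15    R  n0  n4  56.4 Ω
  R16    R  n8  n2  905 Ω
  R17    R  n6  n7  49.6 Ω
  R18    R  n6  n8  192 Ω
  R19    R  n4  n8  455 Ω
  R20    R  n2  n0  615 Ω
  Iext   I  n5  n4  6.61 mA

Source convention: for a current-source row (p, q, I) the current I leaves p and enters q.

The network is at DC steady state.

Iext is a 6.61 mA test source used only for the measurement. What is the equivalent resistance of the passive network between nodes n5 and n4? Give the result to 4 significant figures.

R_eq = 45.90 Ω

MNA unknowns: 8 node voltages V₁..V_8
R1: Y=0.01183 on G[0,6]
R2: Y=0.2237 on G[5,7]
R3: Y=0.02445 on G[8,7]
R4: Y=0.006135 on G[8,5]
R5: Y=0.002475 on G[3,0]
R6: Y=0.0002717 on G[7,4]
R7: Y=0.03676 on G[4,8]
R8: Y=0.007752 on G[6,2]
R9: Y=0.0009091 on G[3,0]
R10: Y=0.0001403 on G[3,0]
R11: Y=0.0003333 on G[6,2]
R12: Y=0.02525 on G[2,1]
R13: Y=0.002037 on G[0,2]
R14: Y=0.04184 on G[2,1]
R15: Y=0.01773 on G[0,4]
R16: Y=0.001105 on G[8,2]
R17: Y=0.02016 on G[6,7]
R18: Y=0.005208 on G[6,8]
R19: Y=0.002198 on G[4,8]
R20: Y=0.001626 on G[2,0]
Iext: z[5]−=0.00661, z[4]+=0.00661
solve → V1=-0.06952, V2=-0.06952, V3=0.000, V4=0.08397, V5=-0.2194, V6=-0.1043, V7=-0.1946, V8=-0.04552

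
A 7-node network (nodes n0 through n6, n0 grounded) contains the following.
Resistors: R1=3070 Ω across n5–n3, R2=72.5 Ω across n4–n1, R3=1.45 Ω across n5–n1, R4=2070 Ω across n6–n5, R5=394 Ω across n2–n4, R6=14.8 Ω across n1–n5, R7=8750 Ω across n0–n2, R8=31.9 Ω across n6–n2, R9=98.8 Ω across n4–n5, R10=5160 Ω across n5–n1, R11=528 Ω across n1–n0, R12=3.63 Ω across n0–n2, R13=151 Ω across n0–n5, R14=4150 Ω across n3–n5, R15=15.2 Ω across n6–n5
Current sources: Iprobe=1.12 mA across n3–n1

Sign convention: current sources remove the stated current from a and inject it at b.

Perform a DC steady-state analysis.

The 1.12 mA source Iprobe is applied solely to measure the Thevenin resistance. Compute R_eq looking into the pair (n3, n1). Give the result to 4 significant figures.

R_eq = 1766. Ω

Element admittances at DC:
  Y(R1) = 0.0003257 S between n5,n3
  Y(R2) = 0.01379 S between n4,n1
  Y(R3) = 0.6897 S between n5,n1
  Y(R4) = 0.0004831 S between n6,n5
  Y(R5) = 0.002538 S between n2,n4
  Y(R6) = 0.06757 S between n1,n5
  Y(R7) = 0.0001143 S between n0,n2
  Y(R8) = 0.03135 S between n6,n2
  Y(R9) = 0.01012 S between n4,n5
  Y(R10) = 0.0001938 S between n5,n1
  Y(R11) = 0.001894 S between n1,n0
  Y(R12) = 0.2755 S between n0,n2
  Y(R13) = 0.006623 S between n0,n5
  Y(R14) = 0.0002410 S between n3,n5
  Y(R15) = 0.06579 S between n6,n5
  Iprobe: injects 0.00112 A into n1 (from n3)
Assemble and solve the 6×6 MNA system:
  V(n1)=0.001312  V(n2)=-5.399e-06  V(n3)=-1.977  V(n4)=0.0006261  V(n5)=-0.0001506  V(n6)=-0.0001040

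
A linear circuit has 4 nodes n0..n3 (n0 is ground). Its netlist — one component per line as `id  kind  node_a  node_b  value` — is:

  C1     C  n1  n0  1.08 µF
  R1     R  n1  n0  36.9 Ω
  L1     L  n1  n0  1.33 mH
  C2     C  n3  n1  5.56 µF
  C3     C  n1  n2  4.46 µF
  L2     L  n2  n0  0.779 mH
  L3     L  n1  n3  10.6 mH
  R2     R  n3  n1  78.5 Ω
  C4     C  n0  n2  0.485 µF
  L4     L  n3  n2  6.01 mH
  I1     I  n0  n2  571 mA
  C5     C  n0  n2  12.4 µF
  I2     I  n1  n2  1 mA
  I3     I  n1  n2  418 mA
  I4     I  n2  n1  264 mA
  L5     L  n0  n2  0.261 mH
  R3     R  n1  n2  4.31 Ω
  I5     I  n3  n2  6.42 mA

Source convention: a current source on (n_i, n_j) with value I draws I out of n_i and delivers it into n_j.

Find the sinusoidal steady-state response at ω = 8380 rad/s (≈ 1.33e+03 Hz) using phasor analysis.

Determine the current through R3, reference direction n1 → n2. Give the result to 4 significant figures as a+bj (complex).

Apply KCL at each of the 3 non-ground nodes and solve the resulting linear system.
Node n1: branches {C1, R1, L1, C2, C3, L3, R2, I2, I3, I4, R3} → V_1 = -0.6972+0.7359j
Node n2: branches {C3, L2, C4, L4, I1, C5, I2, I3, I4, L5, R3, I5} → V_2 = 0.1516+1.056j
Node n3: branches {C2, L3, R2, L4, I5} → V_3 = -1.348+0.2043j

-0.1969-0.07425j A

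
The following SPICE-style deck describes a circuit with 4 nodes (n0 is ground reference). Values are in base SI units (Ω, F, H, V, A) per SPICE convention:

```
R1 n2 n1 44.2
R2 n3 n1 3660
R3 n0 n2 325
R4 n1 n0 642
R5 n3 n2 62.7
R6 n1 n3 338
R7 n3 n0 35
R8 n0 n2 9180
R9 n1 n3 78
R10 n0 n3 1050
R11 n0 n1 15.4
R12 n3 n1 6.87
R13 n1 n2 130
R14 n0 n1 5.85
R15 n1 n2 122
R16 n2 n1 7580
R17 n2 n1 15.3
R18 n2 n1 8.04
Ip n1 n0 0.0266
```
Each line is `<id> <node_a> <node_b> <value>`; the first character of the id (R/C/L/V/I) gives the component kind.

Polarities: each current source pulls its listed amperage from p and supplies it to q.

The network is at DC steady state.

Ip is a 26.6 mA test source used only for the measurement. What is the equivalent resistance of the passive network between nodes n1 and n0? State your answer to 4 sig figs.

R_eq = 3.762 Ω

Element admittances at DC:
  Y(R1) = 0.02262 S between n2,n1
  Y(R2) = 0.0002732 S between n3,n1
  Y(R3) = 0.003077 S between n0,n2
  Y(R4) = 0.001558 S between n1,n0
  Y(R5) = 0.01595 S between n3,n2
  Y(R6) = 0.002959 S between n1,n3
  Y(R7) = 0.02857 S between n3,n0
  Y(R8) = 0.0001089 S between n0,n2
  Y(R9) = 0.01282 S between n1,n3
  Y(R10) = 0.0009524 S between n0,n3
  Y(R11) = 0.06494 S between n0,n1
  Y(R12) = 0.1456 S between n3,n1
  Y(R13) = 0.007692 S between n1,n2
  Y(R14) = 0.1709 S between n0,n1
  Y(R15) = 0.008197 S between n1,n2
  Y(R16) = 0.0001319 S between n2,n1
  Y(R17) = 0.06536 S between n2,n1
  Y(R18) = 0.1244 S between n2,n1
  Ip: injects 0.0266 A into n0 (from n1)
Assemble and solve the 3×3 MNA system:
  V(n1)=-0.1001  V(n2)=-0.09785  V(n3)=-0.08563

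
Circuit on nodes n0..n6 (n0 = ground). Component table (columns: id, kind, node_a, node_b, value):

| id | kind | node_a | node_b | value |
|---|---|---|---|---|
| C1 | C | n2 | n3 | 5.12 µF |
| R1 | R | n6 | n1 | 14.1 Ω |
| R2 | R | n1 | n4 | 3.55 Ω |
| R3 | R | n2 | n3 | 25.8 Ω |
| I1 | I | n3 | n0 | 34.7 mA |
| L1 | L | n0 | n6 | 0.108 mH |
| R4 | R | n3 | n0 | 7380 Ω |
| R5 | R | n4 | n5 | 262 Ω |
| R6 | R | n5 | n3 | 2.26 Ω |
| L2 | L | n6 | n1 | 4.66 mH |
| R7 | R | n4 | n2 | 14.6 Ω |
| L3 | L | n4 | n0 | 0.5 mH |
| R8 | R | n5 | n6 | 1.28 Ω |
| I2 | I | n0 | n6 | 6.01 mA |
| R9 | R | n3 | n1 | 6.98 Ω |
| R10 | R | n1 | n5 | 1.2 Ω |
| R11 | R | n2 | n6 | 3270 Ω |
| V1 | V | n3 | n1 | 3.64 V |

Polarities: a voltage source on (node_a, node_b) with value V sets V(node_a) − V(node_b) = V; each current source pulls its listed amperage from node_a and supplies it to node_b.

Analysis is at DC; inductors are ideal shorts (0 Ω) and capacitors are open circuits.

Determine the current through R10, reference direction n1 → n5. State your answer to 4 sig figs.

Element admittances at DC:
  Y(C1) = 0.000 S between n2,n3
  Y(R1) = 0.07092 S between n6,n1
  Y(R2) = 0.2817 S between n1,n4
  Y(R3) = 0.03876 S between n2,n3
  I1: injects 0.0347 A into n0 (from n3)
  L1: short n0↔n6 (DC inductor)
  Y(R4) = 0.0001355 S between n3,n0
  Y(R5) = 0.003817 S between n4,n5
  Y(R6) = 0.4425 S between n5,n3
  L2: short n6↔n1 (DC inductor)
  Y(R7) = 0.06849 S between n4,n2
  L3: short n4↔n0 (DC inductor)
  Y(R8) = 0.7812 S between n5,n6
  I2: injects 0.00601 A into n6 (from n0)
  Y(R9) = 0.1433 S between n3,n1
  Y(R10) = 0.8333 S between n1,n5
  Y(R11) = 0.0003058 S between n2,n6
  V1: constraint V(n3)−V(n1) = 3.64
Assemble and solve the 10×10 MNA system:
  V(n1)=0.000  V(n2)=1.312  V(n3)=3.640  V(n4)=0.000  V(n5)=0.7815  V(n6)=0.000
  i(L1)=0.1220  i(L2)=0.7390  i(L3)=0.09283  i(V1)=-1.912

-0.6513 A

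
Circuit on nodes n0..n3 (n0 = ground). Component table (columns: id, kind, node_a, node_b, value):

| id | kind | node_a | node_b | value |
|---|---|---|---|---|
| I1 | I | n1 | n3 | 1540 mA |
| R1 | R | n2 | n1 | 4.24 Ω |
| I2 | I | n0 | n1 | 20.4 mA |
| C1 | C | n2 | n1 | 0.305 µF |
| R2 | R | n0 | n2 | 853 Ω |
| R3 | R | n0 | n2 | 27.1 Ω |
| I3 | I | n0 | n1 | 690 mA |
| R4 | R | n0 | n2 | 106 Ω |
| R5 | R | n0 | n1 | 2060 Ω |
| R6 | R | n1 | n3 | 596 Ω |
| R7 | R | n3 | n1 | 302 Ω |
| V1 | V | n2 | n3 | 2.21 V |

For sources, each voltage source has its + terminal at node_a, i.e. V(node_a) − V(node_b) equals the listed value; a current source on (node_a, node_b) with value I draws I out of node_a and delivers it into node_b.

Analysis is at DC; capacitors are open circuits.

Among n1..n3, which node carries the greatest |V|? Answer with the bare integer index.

Element admittances at DC:
  I1: injects 1.54 A into n3 (from n1)
  Y(R1) = 0.2358 S between n2,n1
  I2: injects 0.0204 A into n1 (from n0)
  Y(C1) = 0.000 S between n2,n1
  Y(R2) = 0.001172 S between n0,n2
  Y(R3) = 0.03690 S between n0,n2
  I3: injects 0.69 A into n1 (from n0)
  Y(R4) = 0.009434 S between n0,n2
  Y(R5) = 0.0004854 S between n0,n1
  Y(R6) = 0.001678 S between n1,n3
  Y(R7) = 0.003311 S between n3,n1
  V1: constraint V(n2)−V(n3) = 2.21
Assemble and solve the 4×4 MNA system:
  V(n1)=11.32  V(n2)=14.84  V(n3)=12.63
  i(V1)=-1.533

2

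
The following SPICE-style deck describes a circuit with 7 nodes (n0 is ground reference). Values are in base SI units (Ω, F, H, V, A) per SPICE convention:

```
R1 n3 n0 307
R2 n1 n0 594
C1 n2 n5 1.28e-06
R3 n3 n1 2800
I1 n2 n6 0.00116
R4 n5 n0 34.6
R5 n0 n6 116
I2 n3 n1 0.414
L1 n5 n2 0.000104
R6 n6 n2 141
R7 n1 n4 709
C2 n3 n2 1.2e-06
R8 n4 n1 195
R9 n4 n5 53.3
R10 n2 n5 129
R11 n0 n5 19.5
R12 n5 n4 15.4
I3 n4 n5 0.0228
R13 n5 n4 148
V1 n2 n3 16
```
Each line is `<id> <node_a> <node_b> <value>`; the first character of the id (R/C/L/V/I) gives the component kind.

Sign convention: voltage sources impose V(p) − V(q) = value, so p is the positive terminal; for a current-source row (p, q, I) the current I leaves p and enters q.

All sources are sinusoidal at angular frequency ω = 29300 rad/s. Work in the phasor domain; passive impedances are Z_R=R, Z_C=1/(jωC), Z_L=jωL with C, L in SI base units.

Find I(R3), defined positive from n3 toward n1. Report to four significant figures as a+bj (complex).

-0.02361-0.0003871j A

MNA unknowns: 6 node voltages V₁..V_6 plus 1 source current (V1)
R1: Y=0.003257+0.000j on G[3,0]
R2: Y=0.001684+0.000j on G[1,0]
C1: Y=0.000+0.03750j on G[2,5]
R3: Y=0.0003571+0.000j on G[3,1]
I1: z[2]−=0.00116, z[6]+=0.00116
R4: Y=0.02890+0.000j on G[5,0]
R5: Y=0.008621+0.000j on G[0,6]
I2: z[3]−=0.414, z[1]+=0.414
L1: Y=0.000-0.3282j on G[5,2]
R6: Y=0.007092+0.000j on G[6,2]
R7: Y=0.001410+0.000j on G[1,4]
C2: Y=0.000+0.03516j on G[3,2]
R8: Y=0.005128+0.000j on G[4,1]
R9: Y=0.01876+0.000j on G[4,5]
R10: Y=0.007752+0.000j on G[2,5]
R11: Y=0.05128+0.000j on G[0,5]
R12: Y=0.06494+0.000j on G[5,4]
I3: z[4]−=0.0228, z[5]+=0.0228
R13: Y=0.006757+0.000j on G[5,4]
V1: row V2−V3=16, i_V1 at 2,3
solve → V1=49.69+0.02391j, V2=-0.4218-1.060j, V3=-16.42-1.060j, V4=2.775+0.08928j, V5=-0.3636+0.09400j, V6=-0.1165-0.4785j
aux → i_V1=0.3369-0.5664j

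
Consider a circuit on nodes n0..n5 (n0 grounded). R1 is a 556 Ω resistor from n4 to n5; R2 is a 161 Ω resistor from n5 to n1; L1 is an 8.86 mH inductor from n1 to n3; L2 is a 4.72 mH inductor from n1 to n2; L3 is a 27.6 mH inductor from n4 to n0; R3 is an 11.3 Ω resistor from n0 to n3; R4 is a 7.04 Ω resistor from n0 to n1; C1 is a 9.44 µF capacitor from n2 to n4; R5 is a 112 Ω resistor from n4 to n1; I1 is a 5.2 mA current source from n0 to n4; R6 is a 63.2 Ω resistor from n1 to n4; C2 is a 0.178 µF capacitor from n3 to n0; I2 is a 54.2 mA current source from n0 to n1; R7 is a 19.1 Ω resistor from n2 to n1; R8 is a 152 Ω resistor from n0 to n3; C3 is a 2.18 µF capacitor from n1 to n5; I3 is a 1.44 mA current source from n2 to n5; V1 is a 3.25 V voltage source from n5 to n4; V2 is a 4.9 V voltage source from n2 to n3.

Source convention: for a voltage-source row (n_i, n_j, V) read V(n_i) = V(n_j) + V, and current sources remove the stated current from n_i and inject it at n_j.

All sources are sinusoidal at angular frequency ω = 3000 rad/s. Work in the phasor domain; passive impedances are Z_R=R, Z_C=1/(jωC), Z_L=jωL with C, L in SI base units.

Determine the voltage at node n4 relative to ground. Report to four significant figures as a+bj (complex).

1.861+1.459j V

Apply KCL at each of the 5 non-ground nodes and solve the resulting linear system.
Node n1: branches {R2, L1, L2, R4, R5, R6, I2, R7, C3} → V_1 = 1.298+0.1309j
Node n2: branches {L2, C1, R7, I3, V2} → V_2 = 3.400+0.04936j
Node n3: branches {L1, R3, C2, R8, V2} → V_3 = -1.500+0.04936j
Node n4: branches {R1, L3, C1, R5, I1, R6, V1} → V_4 = 1.861+1.459j
Node n5: branches {R1, R2, C3, I3, V1} → V_5 = 5.111+1.459j
Source currents: i(V1)=-0.01940-0.03319j, i(V2)=-0.1457+0.1091j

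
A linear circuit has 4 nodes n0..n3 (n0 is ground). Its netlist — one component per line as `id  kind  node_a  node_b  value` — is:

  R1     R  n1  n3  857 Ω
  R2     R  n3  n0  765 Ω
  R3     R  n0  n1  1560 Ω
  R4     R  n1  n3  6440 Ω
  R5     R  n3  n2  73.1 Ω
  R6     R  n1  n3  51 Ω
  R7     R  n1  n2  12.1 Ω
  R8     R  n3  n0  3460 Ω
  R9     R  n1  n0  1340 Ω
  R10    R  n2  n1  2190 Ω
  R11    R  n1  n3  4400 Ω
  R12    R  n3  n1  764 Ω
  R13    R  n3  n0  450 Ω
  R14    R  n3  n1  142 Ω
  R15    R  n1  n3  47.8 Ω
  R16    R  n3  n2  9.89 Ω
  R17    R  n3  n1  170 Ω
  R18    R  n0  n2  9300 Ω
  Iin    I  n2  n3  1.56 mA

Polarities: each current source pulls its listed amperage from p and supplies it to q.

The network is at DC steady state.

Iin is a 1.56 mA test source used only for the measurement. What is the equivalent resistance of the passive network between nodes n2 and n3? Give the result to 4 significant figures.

R_eq = 6.721 Ω

MNA unknowns: 3 node voltages V₁..V_3
R1: Y=0.001167 on G[1,3]
R2: Y=0.001307 on G[3,0]
R3: Y=0.0006410 on G[0,1]
R4: Y=0.0001553 on G[1,3]
R5: Y=0.01368 on G[3,2]
R6: Y=0.01961 on G[1,3]
R7: Y=0.08264 on G[1,2]
R8: Y=0.0002890 on G[3,0]
R9: Y=0.0007463 on G[1,0]
R10: Y=0.0004566 on G[2,1]
R11: Y=0.0002273 on G[1,3]
R12: Y=0.001309 on G[3,1]
R13: Y=0.002222 on G[3,0]
R14: Y=0.007042 on G[3,1]
R15: Y=0.02092 on G[1,3]
R16: Y=0.1011 on G[3,2]
R17: Y=0.005882 on G[3,1]
R18: Y=0.0001075 on G[0,2]
Iin: z[2]−=0.00156, z[3]+=0.00156
solve → V1=-0.004373, V2=-0.008652, V3=0.001833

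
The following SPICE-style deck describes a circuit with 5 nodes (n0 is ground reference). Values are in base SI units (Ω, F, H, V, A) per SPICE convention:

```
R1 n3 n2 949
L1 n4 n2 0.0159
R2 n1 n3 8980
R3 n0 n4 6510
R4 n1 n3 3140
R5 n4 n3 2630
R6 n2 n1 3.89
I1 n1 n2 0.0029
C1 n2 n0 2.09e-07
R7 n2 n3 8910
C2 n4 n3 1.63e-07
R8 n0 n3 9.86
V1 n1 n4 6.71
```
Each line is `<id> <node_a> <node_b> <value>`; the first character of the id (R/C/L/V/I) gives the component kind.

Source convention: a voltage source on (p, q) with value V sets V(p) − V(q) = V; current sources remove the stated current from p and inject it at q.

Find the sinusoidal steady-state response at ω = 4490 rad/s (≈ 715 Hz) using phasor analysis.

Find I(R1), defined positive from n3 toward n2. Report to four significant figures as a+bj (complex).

-0.002264-0.0008125j A

Apply KCL at each of the 4 non-ground nodes and solve the resulting linear system.
Node n1: branches {R2, R4, R6, I1, V1} → V_1 = 2.177+0.3971j
Node n2: branches {R1, L1, R6, I1, C1, R7} → V_2 = 2.162+0.7505j
Node n3: branches {R1, R2, R4, R5, R7, C2, R8} → V_3 = 0.01381-0.02061j
Node n4: branches {L1, R3, R5, C2, V1} → V_4 = -4.533+0.3971j
Source currents: i(V1)=-0.007681+0.09067j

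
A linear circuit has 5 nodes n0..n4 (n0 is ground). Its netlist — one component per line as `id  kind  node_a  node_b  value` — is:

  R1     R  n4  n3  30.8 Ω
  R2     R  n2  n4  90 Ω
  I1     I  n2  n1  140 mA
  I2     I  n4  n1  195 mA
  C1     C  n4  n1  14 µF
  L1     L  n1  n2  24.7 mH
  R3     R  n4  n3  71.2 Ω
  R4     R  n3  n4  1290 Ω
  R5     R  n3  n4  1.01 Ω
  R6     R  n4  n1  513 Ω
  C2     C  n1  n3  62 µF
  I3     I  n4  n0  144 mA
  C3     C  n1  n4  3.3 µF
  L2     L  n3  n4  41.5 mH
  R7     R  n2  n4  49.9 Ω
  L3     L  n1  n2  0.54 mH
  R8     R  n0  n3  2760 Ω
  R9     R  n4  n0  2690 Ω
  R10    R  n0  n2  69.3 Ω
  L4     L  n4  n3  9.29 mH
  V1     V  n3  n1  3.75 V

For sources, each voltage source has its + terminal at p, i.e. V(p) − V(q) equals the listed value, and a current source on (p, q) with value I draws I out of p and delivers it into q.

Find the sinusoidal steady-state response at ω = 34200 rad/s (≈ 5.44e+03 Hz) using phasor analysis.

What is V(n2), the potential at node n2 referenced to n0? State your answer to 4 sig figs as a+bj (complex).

-9.590+0.07011j V

MNA unknowns: 4 node voltages V₁..V_4 plus 1 source current (V1)
R1: Y=0.03247+0.000j on G[4,3]
R2: Y=0.01111+0.000j on G[2,4]
I1: z[2]−=0.14, z[1]+=0.14
I2: z[4]−=0.195, z[1]+=0.195
C1: Y=0.000+0.4788j on G[4,1]
L1: Y=0.000-0.001184j on G[1,2]
R3: Y=0.01404+0.000j on G[4,3]
R4: Y=0.0007752+0.000j on G[3,4]
R5: Y=0.9901+0.000j on G[3,4]
R6: Y=0.001949+0.000j on G[4,1]
C2: Y=0.000+2.120j on G[1,3]
I3: z[4]−=0.144, z[0]+=0.144
C3: Y=0.000+0.1129j on G[1,4]
L2: Y=0.000-0.0007046j on G[3,4]
R7: Y=0.02004+0.000j on G[2,4]
L3: Y=0.000-0.05415j on G[1,2]
R8: Y=0.0003623+0.000j on G[0,3]
R9: Y=0.0003717+0.000j on G[4,0]
R10: Y=0.01443+0.000j on G[0,2]
L4: Y=0.000-0.003147j on G[4,3]
V1: row V3−V1=3.75, i_V1 at 3,1
solve → V1=-10.81-0.6645j, V2=-9.590+0.07011j, V3=-7.065-0.6645j, V4=-8.233-2.074j
aux → i_V1=-1.214-9.409j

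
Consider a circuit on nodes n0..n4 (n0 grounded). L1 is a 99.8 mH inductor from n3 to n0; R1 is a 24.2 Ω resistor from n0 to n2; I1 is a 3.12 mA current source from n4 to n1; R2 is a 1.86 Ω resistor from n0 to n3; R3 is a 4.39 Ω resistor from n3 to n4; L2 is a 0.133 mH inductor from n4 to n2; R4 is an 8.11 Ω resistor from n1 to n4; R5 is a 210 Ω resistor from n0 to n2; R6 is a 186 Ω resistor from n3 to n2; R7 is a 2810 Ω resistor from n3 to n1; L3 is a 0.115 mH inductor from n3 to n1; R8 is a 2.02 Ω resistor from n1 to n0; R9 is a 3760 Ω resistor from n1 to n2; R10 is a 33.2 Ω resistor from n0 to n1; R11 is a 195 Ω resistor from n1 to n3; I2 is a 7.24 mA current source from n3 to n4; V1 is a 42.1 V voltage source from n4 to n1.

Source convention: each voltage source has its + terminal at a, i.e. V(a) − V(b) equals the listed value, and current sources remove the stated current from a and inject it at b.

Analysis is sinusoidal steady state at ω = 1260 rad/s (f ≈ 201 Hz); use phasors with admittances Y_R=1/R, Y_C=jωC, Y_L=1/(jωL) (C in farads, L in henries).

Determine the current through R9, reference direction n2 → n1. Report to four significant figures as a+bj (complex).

0.01119-9.328e-05j A

Element admittances at ω=1260 rad/s:
  Y(L1) = 0.000-0.007952j S between n3,n0
  Y(R1) = 0.04132+0.000j S between n0,n2
  I1: injects 0.00312 A into n1 (from n4)
  Y(R2) = 0.5376+0.000j S between n0,n3
  Y(R3) = 0.2278+0.000j S between n3,n4
  Y(L2) = 0.000-5.967j S between n4,n2
  Y(R4) = 0.1233+0.000j S between n1,n4
  Y(R5) = 0.004762+0.000j S between n0,n2
  Y(R6) = 0.005376+0.000j S between n3,n2
  Y(R7) = 0.0003559+0.000j S between n3,n1
  Y(L3) = 0.000-6.901j S between n3,n1
  Y(R8) = 0.4950+0.000j S between n1,n0
  Y(R9) = 0.0002660+0.000j S between n1,n2
  Y(R10) = 0.03012+0.000j S between n0,n1
  Y(R11) = 0.005128+0.000j S between n1,n3
  I2: injects 0.00724 A into n4 (from n3)
  V1: constraint V(n4)−V(n1) = 42.1
Assemble and solve the 5×5 MNA system:
  V(n1)=-1.812-0.7483j  V(n2)=40.28-1.099j  V(n3)=-1.694+0.8000j  V(n4)=40.29-0.7483j
  i(V1)=-16.84+0.4136j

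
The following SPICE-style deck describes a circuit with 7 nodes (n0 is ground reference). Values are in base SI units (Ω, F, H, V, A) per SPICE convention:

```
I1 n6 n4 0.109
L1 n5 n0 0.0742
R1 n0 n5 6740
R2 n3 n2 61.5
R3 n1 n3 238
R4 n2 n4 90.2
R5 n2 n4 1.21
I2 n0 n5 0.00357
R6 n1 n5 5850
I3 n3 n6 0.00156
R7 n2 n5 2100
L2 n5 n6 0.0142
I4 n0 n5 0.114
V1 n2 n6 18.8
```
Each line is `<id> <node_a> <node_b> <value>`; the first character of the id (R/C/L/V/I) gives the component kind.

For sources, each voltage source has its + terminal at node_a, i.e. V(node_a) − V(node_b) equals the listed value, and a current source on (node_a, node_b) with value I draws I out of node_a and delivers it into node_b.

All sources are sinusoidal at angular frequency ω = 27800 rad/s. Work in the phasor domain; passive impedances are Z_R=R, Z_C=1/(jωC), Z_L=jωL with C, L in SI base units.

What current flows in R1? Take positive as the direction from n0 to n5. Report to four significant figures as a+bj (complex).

-0.01007-0.03290j A

Element admittances at ω=27800 rad/s:
  I1: injects 0.109 A into n4 (from n6)
  Y(L1) = 0.000-0.0004848j S between n5,n0
  Y(R1) = 0.0001484+0.000j S between n0,n5
  Y(R2) = 0.01626+0.000j S between n3,n2
  Y(R3) = 0.004202+0.000j S between n1,n3
  Y(R4) = 0.01109+0.000j S between n2,n4
  Y(R5) = 0.8264+0.000j S between n2,n4
  I2: injects 0.00357 A into n5 (from n0)
  Y(R6) = 0.0001709+0.000j S between n1,n5
  I3: injects 0.00156 A into n6 (from n3)
  Y(R7) = 0.0004762+0.000j S between n2,n5
  Y(L2) = 0.000-0.002533j S between n5,n6
  I4: injects 0.114 A into n5 (from n0)
  V1: constraint V(n2)−V(n6) = 18.8
Assemble and solve the 7×7 MNA system:
  V(n1)=84.59+217.5j  V(n2)=85.54+217.3j  V(n3)=85.27+217.3j  V(n4)=85.67+217.3j  V(n5)=67.87+221.7j  V(n6)=66.74+217.3j
  i(V1)=0.09616+0.002844j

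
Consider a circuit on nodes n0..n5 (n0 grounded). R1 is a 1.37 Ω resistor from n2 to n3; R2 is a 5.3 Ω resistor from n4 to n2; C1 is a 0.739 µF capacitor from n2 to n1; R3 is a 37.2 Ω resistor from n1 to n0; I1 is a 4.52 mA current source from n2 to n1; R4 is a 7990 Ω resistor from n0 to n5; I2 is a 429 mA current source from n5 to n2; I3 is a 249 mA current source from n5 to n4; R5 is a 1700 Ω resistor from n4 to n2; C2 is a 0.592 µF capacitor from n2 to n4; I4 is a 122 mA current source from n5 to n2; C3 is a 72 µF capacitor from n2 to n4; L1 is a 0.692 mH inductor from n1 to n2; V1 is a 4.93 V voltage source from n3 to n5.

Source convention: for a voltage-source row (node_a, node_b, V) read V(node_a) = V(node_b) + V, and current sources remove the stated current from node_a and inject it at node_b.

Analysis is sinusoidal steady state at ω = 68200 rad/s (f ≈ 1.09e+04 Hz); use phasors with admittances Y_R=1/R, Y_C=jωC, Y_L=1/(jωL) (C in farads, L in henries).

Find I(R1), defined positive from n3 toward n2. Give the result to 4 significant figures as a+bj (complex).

-0.7992-1.607e-05j A

Element admittances at ω=68200 rad/s:
  Y(R1) = 0.7299+0.000j S between n2,n3
  Y(R2) = 0.1887+0.000j S between n4,n2
  Y(C1) = 0.000+0.05040j S between n2,n1
  Y(R3) = 0.02688+0.000j S between n1,n0
  I1: injects 0.00452 A into n1 (from n2)
  Y(R4) = 0.0001252+0.000j S between n0,n5
  I2: injects 0.429 A into n2 (from n5)
  I3: injects 0.249 A into n4 (from n5)
  Y(R5) = 0.0005882+0.000j S between n4,n2
  Y(C2) = 0.000+0.04037j S between n2,n4
  I4: injects 0.122 A into n2 (from n5)
  Y(C3) = 0.000+4.910j S between n2,n4
  Y(L1) = 0.000-0.02119j S between n1,n2
  V1: constraint V(n3)−V(n5) = 4.93
Assemble and solve the 6×6 MNA system:
  V(n1)=0.02792-0.0005979j  V(n2)=0.02737+0.1284j  V(n3)=-1.068+0.1284j  V(n4)=0.02929+0.07822j  V(n5)=-5.998+0.1284j
  i(V1)=0.7992+1.607e-05j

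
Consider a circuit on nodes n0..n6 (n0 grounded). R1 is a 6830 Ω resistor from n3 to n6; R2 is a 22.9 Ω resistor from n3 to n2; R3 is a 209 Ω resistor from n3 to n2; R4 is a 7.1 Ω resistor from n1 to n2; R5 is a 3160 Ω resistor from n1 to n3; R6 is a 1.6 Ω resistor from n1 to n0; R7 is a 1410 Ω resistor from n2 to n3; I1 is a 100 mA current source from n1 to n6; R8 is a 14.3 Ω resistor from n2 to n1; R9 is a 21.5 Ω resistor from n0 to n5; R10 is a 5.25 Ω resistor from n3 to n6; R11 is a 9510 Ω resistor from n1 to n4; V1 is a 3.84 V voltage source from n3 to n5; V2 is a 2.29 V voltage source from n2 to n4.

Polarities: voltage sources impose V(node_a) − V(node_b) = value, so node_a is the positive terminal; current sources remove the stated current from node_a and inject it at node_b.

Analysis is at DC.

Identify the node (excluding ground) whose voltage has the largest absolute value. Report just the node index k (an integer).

MNA unknowns: 6 node voltages V₁..V_6 plus 2 source currents (V1, V2)
R1: Y=0.0001464 on G[3,6]
R2: Y=0.04367 on G[3,2]
R3: Y=0.004785 on G[3,2]
R4: Y=0.1408 on G[1,2]
R5: Y=0.0003165 on G[1,3]
R6: Y=0.6250 on G[1,0]
R7: Y=0.0007092 on G[2,3]
I1: z[1]−=0.1, z[6]+=0.1
R8: Y=0.06993 on G[2,1]
R9: Y=0.04651 on G[0,5]
R10: Y=0.1905 on G[3,6]
R11: Y=0.0001052 on G[1,4]
V1: row V3−V5=3.84, i_V1 at 3,5
V2: row V2−V4=2.29, i_V2 at 2,4
solve → V1=0.04502, V2=0.6490, V3=3.235, V4=-1.641, V5=-0.6050, V6=3.760
aux → i_V1=-0.02814, i_V2=-0.0001773

6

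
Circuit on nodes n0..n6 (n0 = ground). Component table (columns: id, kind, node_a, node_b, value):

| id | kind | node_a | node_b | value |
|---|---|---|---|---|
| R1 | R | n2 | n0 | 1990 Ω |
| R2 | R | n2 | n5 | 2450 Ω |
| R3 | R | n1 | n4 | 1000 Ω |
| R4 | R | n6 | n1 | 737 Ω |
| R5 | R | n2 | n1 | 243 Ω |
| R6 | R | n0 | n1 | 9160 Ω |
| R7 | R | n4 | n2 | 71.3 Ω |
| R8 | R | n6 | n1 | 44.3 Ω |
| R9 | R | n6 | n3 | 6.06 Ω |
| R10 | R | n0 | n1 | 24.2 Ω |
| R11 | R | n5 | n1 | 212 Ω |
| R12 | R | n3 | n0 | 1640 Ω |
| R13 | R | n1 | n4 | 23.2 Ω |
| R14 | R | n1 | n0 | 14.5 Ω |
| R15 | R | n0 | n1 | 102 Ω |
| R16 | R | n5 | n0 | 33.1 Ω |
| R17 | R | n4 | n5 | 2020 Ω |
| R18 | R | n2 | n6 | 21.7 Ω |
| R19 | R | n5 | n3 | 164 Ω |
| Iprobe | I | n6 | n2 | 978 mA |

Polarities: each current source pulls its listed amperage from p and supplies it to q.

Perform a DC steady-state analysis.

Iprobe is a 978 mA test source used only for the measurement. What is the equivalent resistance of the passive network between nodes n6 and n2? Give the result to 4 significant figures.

R_eq = 17.74 Ω

Element admittances at DC:
  Y(R1) = 0.0005025 S between n2,n0
  Y(R2) = 0.0004082 S between n2,n5
  Y(R3) = 0.001000 S between n1,n4
  Y(R4) = 0.001357 S between n6,n1
  Y(R5) = 0.004115 S between n2,n1
  Y(R6) = 0.0001092 S between n0,n1
  Y(R7) = 0.01403 S between n4,n2
  Y(R8) = 0.02257 S between n6,n1
  Y(R9) = 0.1650 S between n6,n3
  Y(R10) = 0.04132 S between n0,n1
  Y(R11) = 0.004717 S between n5,n1
  Y(R12) = 0.0006098 S between n3,n0
  Y(R13) = 0.04310 S between n1,n4
  Y(R14) = 0.06897 S between n1,n0
  Y(R15) = 0.009804 S between n0,n1
  Y(R16) = 0.03021 S between n5,n0
  Y(R17) = 0.0004950 S between n4,n5
  Y(R18) = 0.04608 S between n2,n6
  Y(R19) = 0.006098 S between n5,n3
  Iprobe: injects 0.978 A into n2 (from n6)
Assemble and solve the 6×6 MNA system:
  V(n1)=0.1475  V(n2)=11.47  V(n3)=-5.674  V(n4)=2.850  V(n5)=-0.6633  V(n6)=-5.881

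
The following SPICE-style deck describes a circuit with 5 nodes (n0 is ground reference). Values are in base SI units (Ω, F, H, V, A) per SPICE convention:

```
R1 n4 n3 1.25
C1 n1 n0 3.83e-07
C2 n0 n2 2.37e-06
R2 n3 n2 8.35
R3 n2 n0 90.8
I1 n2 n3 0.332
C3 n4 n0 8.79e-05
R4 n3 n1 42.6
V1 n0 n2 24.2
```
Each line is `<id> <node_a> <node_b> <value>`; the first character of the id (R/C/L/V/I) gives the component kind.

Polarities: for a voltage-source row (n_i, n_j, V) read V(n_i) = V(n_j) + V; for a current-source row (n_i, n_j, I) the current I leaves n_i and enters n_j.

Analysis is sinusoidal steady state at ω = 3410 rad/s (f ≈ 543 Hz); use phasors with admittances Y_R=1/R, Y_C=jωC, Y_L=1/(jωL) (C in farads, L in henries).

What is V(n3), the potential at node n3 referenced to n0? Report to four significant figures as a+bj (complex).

Apply KCL at each of the 4 non-ground nodes and solve the resulting linear system.
Node n1: branches {C1, R4} → V_1 = -4.436+6.019j
Node n2: branches {C2, R2, R3, I1, V1} → V_2 = -24.20+0.000j
Node n3: branches {R1, R2, I1, R4} → V_3 = -4.771+5.772j
Node n4: branches {R1, C3} → V_4 = -2.287+6.629j
Source currents: i(V1)=-2.261-0.8869j

-4.771+5.772j V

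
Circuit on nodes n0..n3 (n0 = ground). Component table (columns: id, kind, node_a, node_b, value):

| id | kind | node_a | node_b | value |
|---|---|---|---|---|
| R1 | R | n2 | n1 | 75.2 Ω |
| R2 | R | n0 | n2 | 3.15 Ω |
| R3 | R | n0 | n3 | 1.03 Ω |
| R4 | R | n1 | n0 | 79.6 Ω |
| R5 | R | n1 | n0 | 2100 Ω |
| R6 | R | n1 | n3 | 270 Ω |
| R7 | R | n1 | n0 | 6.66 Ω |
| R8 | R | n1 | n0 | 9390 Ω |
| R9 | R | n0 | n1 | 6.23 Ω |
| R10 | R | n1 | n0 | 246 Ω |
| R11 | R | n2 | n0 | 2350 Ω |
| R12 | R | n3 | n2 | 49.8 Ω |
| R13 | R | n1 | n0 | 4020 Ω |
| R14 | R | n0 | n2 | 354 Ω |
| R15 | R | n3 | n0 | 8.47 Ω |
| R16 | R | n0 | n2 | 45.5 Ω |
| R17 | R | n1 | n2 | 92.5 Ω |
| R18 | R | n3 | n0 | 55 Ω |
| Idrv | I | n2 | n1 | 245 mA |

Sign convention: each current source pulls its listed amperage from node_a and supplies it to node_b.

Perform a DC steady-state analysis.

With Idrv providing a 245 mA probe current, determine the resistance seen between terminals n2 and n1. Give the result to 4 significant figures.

R_eq = 5.067 Ω

Apply KCL at each of the 3 non-ground nodes and solve the resulting linear system.
Node n1: branches {R1, R4, R5, R6, R7, R8, R9, R10, R13, R17, Idrv} → V_1 = 0.6481
Node n2: branches {R1, R2, R11, R12, R14, R16, R17, Idrv} → V_2 = -0.5933
Node n3: branches {R3, R6, R12, R15, R18} → V_3 = -0.008413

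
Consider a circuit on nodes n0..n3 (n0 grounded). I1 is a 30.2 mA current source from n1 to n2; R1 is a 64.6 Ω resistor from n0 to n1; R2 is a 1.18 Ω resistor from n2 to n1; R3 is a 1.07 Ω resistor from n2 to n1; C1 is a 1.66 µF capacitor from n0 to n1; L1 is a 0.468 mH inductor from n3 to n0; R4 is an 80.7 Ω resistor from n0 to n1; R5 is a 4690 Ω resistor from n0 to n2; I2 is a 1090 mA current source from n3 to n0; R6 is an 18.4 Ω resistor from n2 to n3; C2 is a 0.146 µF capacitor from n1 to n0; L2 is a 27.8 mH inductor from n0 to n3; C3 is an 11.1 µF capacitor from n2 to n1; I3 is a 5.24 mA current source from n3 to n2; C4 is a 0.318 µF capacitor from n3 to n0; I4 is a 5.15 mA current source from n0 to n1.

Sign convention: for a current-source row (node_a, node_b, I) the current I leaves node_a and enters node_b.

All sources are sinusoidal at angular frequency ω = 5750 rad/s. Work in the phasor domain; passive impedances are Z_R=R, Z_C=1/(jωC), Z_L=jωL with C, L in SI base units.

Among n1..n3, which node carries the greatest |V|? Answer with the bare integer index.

3

Element admittances at ω=5750 rad/s:
  I1: injects 0.0302 A into n2 (from n1)
  Y(R1) = 0.01548+0.000j S between n0,n1
  Y(R2) = 0.8475+0.000j S between n2,n1
  Y(R3) = 0.9346+0.000j S between n2,n1
  Y(C1) = 0.000+0.009545j S between n0,n1
  Y(L1) = 0.000-0.3716j S between n3,n0
  Y(R4) = 0.01239+0.000j S between n0,n1
  Y(R5) = 0.0002132+0.000j S between n0,n2
  I2: injects 1.09 A into n0 (from n3)
  Y(R6) = 0.05435+0.000j S between n2,n3
  Y(C2) = 0.000+0.0008395j S between n1,n0
  Y(L2) = 0.000-0.006256j S between n0,n3
  Y(C3) = 0.000+0.06383j S between n2,n1
  I3: injects 0.00524 A into n2 (from n3)
  Y(C4) = 0.000+0.001829j S between n3,n0
  I4: injects 0.00515 A into n1 (from n0)
Assemble and solve the 3×3 MNA system:
  V(n1)=-0.2204-1.877j  V(n2)=-0.1999-1.908j  V(n3)=-0.1463-2.920j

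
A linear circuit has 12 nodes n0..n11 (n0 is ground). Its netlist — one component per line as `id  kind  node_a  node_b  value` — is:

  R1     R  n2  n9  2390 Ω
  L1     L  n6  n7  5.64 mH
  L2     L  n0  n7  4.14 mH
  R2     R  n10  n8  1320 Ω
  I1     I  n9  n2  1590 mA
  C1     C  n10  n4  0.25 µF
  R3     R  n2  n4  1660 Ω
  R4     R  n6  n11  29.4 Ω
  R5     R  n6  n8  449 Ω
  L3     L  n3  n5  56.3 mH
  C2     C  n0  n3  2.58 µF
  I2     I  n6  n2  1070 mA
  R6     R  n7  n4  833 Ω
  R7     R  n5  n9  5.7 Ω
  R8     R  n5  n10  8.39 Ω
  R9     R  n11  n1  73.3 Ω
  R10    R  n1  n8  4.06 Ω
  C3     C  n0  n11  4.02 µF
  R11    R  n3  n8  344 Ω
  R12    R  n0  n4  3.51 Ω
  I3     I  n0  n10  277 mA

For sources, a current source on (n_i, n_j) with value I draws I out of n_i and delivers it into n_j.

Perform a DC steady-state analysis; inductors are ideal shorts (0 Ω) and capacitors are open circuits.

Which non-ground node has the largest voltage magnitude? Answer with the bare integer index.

Apply KCL at each of the 11 non-ground nodes and solve the resulting linear system.
Node n1: branches {R9, R10} → V_1 = -16.81
Node n2: branches {R1, I1, R3, I2} → V_2 = 2578
Node n3: branches {L3, C2, R11} → V_3 = -73.32
Node n4: branches {C1, R3, R6, R12} → V_4 = 5.416
Node n5: branches {L3, R7, R8} → V_5 = -73.32
Node n6: branches {L1, R4, R5, I2} → V_6 = 0.000
Node n7: branches {L1, L2, R6} → V_7 = 0.000
Node n8: branches {R2, R5, R10, R11} → V_8 = -17.48
Node n9: branches {R1, I1, R7} → V_9 = -76.05
Node n10: branches {R2, C1, R8, I3} → V_10 = -70.65
Node n11: branches {R4, R9, C3} → V_11 = -4.813
Source currents: i(L1)=-1.273, i(L2)=1.266, i(L3)=0.1623

2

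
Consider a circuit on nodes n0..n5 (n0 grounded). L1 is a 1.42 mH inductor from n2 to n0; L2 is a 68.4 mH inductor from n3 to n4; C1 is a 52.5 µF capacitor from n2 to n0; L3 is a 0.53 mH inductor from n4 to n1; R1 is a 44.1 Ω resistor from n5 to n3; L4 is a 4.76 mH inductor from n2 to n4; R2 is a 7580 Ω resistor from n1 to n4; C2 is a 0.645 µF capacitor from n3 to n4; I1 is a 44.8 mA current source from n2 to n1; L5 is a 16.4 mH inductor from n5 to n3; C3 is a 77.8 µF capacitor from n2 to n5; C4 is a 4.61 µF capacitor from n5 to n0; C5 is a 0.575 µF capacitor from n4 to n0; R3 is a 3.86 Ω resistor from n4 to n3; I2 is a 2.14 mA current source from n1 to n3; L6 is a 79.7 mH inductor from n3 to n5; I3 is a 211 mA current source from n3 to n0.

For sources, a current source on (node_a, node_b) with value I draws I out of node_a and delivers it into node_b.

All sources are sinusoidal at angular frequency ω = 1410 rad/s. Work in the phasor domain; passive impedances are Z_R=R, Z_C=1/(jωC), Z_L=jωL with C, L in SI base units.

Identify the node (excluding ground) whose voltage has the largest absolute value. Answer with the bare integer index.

3

Apply KCL at each of the 5 non-ground nodes and solve the resulting linear system.
Node n1: branches {L3, R2, I1, I2} → V_1 = -0.02616-1.053j
Node n2: branches {L1, C1, L4, I1, C3} → V_2 = -0.0005569-0.4948j
Node n3: branches {L2, R1, C2, L5, R3, I2, L6, I3} → V_3 = -0.5269-1.089j
Node n4: branches {L2, L3, L4, R2, C2, C5, R3} → V_4 = -0.02617-1.085j
Node n5: branches {R1, L5, C3, C4, L6} → V_5 = -0.03318+0.2138j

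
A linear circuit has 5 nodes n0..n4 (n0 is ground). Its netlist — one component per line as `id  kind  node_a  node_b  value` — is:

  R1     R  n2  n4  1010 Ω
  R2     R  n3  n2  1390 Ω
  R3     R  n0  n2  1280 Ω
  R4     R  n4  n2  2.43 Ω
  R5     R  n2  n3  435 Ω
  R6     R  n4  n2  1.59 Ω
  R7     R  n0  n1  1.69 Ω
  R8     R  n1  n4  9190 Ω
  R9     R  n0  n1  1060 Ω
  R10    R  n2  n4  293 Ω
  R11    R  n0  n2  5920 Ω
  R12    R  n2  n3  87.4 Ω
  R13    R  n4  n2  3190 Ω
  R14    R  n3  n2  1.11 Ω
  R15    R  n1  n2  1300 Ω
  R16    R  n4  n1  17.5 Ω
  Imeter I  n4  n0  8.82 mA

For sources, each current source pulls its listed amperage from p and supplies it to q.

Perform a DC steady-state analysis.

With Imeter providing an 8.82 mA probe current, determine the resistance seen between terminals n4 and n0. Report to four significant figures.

MNA unknowns: 4 node voltages V₁..V_4
R1: Y=0.0009901 on G[2,4]
R2: Y=0.0007194 on G[3,2]
R3: Y=0.0007813 on G[0,2]
R4: Y=0.4115 on G[4,2]
R5: Y=0.002299 on G[2,3]
R6: Y=0.6289 on G[4,2]
R7: Y=0.5917 on G[0,1]
R8: Y=0.0001088 on G[1,4]
R9: Y=0.0009434 on G[0,1]
R10: Y=0.003413 on G[2,4]
R11: Y=0.0001689 on G[0,2]
R12: Y=0.01144 on G[2,3]
R13: Y=0.0003135 on G[4,2]
R14: Y=0.9009 on G[3,2]
R15: Y=0.0007692 on G[1,2]
R16: Y=0.05714 on G[4,1]
Imeter: z[4]−=0.00882, z[0]+=0.00882
solve → V1=-0.01462, V2=-0.1637, V3=-0.1637, V4=-0.1640

R_eq = 18.59 Ω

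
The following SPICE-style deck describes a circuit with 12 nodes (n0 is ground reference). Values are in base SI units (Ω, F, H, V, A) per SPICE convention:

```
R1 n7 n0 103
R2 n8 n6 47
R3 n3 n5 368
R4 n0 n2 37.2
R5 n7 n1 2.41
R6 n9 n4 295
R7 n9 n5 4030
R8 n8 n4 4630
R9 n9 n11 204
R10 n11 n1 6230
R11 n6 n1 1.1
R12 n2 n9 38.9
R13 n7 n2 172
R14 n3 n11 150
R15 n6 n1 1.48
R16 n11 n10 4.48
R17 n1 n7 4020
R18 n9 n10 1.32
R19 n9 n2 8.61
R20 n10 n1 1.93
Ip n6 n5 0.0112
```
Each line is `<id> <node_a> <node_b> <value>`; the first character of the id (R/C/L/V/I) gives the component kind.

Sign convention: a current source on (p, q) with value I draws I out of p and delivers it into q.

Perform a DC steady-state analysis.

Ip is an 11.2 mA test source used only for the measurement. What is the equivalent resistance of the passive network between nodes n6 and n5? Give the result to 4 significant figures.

Apply KCL at each of the 11 non-ground nodes and solve the resulting linear system.
Node n1: branches {R5, R10, R11, R15, R17, R20} → V_1 = -0.01548
Node n2: branches {R4, R12, R13, R19} → V_2 = 0.005364
Node n3: branches {R3, R14} → V_3 = 1.536
Node n4: branches {R6, R8} → V_4 = 0.005444
Node n5: branches {R3, R7, Ip} → V_5 = 5.185
Node n6: branches {R2, R11, R15, Ip} → V_6 = -0.02255
Node n7: branches {R1, R5, R13, R17} → V_7 = -0.01485
Node n8: branches {R2, R8} → V_8 = -0.02227
Node n9: branches {R6, R7, R9, R12, R18, R19} → V_9 = 0.007209
Node n10: branches {R16, R18, R20} → V_10 = 0.005596
Node n11: branches {R9, R10, R14, R16} → V_11 = 0.04905

R_eq = 465.0 Ω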